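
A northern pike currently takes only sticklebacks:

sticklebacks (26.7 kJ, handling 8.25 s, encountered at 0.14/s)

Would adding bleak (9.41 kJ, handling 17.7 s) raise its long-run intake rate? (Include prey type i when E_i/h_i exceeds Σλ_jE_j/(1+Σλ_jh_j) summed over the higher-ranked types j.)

Intake rate on the current diet: R = (0.14×26.7) / (1 + 0.14×8.25) = 3.738/2.155 = 1.735 kJ/s.
bleak: E/h = 9.41/17.7 = 0.5316 kJ/s.
Since 0.5316 < R, time spent handling bleak is better spent searching.

No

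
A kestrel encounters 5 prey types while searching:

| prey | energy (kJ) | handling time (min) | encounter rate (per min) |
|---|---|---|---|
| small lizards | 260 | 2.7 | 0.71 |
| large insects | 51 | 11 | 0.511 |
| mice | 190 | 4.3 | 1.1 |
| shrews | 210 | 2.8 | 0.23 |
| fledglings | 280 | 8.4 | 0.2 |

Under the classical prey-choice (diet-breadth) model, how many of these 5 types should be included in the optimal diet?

2

Rank by E/h (kJ/min): small lizards 96.3, shrews 75, mice 44.2, fledglings 33.3, large insects 4.64. Include each in turn until the next type's E/h falls below the running intake rate.
Rate on top 1: 63.28. shrews: 75 > 63.28 → include.
Rate on top 2: 65.4. mice: 44.2 < 65.4 → exclude; stop.
Optimal diet: small lizards, shrews — 2 of 5 types.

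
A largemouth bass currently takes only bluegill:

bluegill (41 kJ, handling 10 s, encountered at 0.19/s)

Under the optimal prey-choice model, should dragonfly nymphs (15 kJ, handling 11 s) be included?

No

On bluegill alone, R = ΣλE/(1+Σλh) = 7.79/2.9 = 2.686 kJ/s.
Profitability of dragonfly nymphs: 15/11 = 1.364 kJ/s.
Since 1.364 < R, time spent handling dragonfly nymphs is better spent searching.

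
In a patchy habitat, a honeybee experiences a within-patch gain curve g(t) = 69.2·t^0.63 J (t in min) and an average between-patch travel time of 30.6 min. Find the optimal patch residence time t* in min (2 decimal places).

52.10 min

Maximise g(t)/(T+t): set derivative to zero → g'(t)(T+t) = g(t).
g'(t) = 0.63·69.2·t^-0.37. Setting 0.63·69.2·t^-0.37 = 69.2·t^0.63/(30.6+t) gives 0.63(30.6+t) = t, so 0.37·t = 0.63×30.6.
t* = 0.63×30.6/0.37 = 52.1 min.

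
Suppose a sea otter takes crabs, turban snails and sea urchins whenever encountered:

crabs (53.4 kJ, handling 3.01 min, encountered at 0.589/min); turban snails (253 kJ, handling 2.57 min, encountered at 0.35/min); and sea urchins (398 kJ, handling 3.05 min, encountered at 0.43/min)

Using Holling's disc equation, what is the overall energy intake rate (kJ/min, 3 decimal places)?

58.417 kJ/min

Energy encountered per unit search time: 0.589×53.4 + 0.35×253 + 0.43×398 = 291.1 kJ/min.
Handling time per unit search time: 0.589×3.01 + 0.35×2.57 + 0.43×3.05 = 3.984.
Rate = 291.1/(1 + 3.984) = 58.42 kJ/min.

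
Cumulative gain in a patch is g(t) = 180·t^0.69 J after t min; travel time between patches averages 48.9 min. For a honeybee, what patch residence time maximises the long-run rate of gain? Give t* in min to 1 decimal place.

By the marginal value theorem, leave when the instantaneous gain rate g'(t) equals the habitat-wide average g(t)/(T + t).
g'(t) = 0.69·180·t^-0.31. Setting 0.69·180·t^-0.31 = 180·t^0.69/(48.9+t) gives 0.69(48.9+t) = t, so 0.31·t = 0.69×48.9.
t* = 0.69×48.9/0.31 = 108.8 min.

108.8 min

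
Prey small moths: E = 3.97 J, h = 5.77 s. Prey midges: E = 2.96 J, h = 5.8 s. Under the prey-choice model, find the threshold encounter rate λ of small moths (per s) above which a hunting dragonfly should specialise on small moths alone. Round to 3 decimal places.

0.498 per s

At the threshold, the rate on small moths alone equals the profitability of midges: λ·3.97/(1 + λ·5.77) = 2.96/5.8 = 0.5103.
Rearranging, λ(3.97 − 0.5103×5.77) = 0.5103, so λ = 0.5103/1.025 = 0.4977 per s.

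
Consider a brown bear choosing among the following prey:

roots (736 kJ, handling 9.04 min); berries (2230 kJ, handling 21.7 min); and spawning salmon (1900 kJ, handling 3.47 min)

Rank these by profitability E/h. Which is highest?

In descending order of E/h:
spawning salmon: 1900/3.47 = 548 kJ/min
berries: 2230/21.7 = 103 kJ/min
roots: 736/9.04 = 81.4 kJ/min

spawning salmon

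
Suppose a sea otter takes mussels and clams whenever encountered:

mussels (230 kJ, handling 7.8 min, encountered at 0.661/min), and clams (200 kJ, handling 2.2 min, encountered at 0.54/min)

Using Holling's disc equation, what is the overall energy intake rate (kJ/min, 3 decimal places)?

35.408 kJ/min

Energy encountered per unit search time: 0.661×230 + 0.54×200 = 260 kJ/min.
Handling time per unit search time: 0.661×7.8 + 0.54×2.2 = 6.344.
Rate = 260/(1 + 6.344) = 35.41 kJ/min.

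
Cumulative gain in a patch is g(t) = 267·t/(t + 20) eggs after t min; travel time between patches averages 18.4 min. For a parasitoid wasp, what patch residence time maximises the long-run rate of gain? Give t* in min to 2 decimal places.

By the marginal value theorem, leave when the instantaneous gain rate g'(t) equals the habitat-wide average g(t)/(T + t).
g'(t) = 267·20/(t + 20)². Setting 267·20/(t+20)² = 267t/[(t+20)(18.4+t)] gives 20(18.4+t) = t(t+20), so t² = 20×18.4 = 368.
t* = √368 = 19.18 min.

19.18 min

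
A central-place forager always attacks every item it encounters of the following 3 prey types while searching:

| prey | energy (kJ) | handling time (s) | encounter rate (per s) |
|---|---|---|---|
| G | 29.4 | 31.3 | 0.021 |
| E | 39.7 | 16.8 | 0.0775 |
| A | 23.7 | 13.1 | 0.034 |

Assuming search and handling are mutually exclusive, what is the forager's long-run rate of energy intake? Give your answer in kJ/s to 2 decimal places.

R = (0.021×29.4 + 0.0775×39.7 + 0.034×23.7) / (1 + 0.021×31.3 + 0.0775×16.8 + 0.034×13.1) = 4.5/3.405 = 1.322 kJ/s.

1.32 kJ/s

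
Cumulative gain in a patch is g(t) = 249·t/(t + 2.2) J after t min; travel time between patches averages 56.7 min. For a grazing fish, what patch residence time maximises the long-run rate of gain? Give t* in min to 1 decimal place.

11.2 min

Maximise g(t)/(T+t): set derivative to zero → g'(t)(T+t) = g(t).
g'(t) = 249·2.2/(t + 2.2)². Setting 249·2.2/(t+2.2)² = 249t/[(t+2.2)(56.7+t)] gives 2.2(56.7+t) = t(t+2.2), so t² = 2.2×56.7 = 124.7.
t* = √124.7 = 11.17 min.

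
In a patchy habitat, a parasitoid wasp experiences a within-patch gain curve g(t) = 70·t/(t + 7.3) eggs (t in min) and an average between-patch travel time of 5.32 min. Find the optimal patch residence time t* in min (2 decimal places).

Optimal t* satisfies g'(t*) = g(t*)/(T + t*).
g'(t) = 70·7.3/(t + 7.3)². Setting 70·7.3/(t+7.3)² = 70t/[(t+7.3)(5.32+t)] gives 7.3(5.32+t) = t(t+7.3), so t² = 7.3×5.32 = 38.84.
t* = √38.84 = 6.232 min.

6.23 min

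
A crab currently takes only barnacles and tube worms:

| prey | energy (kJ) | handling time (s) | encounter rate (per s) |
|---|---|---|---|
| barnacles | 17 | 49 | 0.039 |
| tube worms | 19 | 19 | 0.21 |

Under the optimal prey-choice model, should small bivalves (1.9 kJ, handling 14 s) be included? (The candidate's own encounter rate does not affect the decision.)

On barnacles and tube worms alone, R = ΣλE/(1+Σλh) = 4.653/6.901 = 0.6743 kJ/s.
Profitability of small bivalves: 1.9/14 = 0.1357 kJ/s.
0.1357 < 0.6743, so adding small bivalves would lower the average — exclude it.

No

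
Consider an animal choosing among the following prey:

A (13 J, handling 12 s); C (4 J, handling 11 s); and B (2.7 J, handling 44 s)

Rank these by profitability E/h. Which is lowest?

In descending order of E/h:
A: 13/12 = 1.08 J/s
C: 4/11 = 0.364 J/s
B: 2.7/44 = 0.0614 J/s

B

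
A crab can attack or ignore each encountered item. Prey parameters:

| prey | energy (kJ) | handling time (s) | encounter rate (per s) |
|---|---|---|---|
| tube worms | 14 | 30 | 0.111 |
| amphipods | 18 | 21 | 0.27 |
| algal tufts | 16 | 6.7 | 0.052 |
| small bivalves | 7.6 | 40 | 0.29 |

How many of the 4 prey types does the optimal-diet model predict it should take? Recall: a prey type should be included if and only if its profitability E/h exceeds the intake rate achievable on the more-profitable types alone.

2

Rank by E/h (kJ/s): algal tufts 2.39, amphipods 0.857, tube worms 0.467, small bivalves 0.19. Include each in turn until the next type's E/h falls below the running intake rate.
Rate on top 1: 0.617. amphipods: 0.857 > 0.617 → include.
Rate on top 2: 0.811. tube worms: 0.467 < 0.811 → exclude; stop.
Optimal diet: algal tufts, amphipods — 2 of 4 types.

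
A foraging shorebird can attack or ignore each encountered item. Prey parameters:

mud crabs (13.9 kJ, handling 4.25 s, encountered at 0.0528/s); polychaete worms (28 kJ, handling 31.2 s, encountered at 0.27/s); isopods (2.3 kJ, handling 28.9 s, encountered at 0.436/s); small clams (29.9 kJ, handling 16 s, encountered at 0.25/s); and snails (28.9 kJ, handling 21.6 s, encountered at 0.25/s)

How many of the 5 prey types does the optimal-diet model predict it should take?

Rank by E/h (kJ/s): mud crabs 3.27, small clams 1.87, snails 1.34, polychaete worms 0.897, isopods 0.0796. Include each in turn until the next type's E/h falls below the running intake rate.
Rate on top 1: 0.5994. small clams: 1.87 > 0.5994 → include.
Rate on top 2: 1.571. snails: 1.34 < 1.571 → exclude; stop.
Optimal diet: mud crabs, small clams — 2 of 5 types.

2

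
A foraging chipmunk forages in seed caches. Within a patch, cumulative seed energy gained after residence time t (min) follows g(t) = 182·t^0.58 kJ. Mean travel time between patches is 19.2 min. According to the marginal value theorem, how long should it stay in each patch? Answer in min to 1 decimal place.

26.5 min

By the marginal value theorem, leave when the instantaneous gain rate g'(t) equals the habitat-wide average g(t)/(T + t).
g'(t) = 0.58·182·t^-0.42. Setting 0.58·182·t^-0.42 = 182·t^0.58/(19.2+t) gives 0.58(19.2+t) = t, so 0.42·t = 0.58×19.2.
t* = 0.58×19.2/0.42 = 26.51 min.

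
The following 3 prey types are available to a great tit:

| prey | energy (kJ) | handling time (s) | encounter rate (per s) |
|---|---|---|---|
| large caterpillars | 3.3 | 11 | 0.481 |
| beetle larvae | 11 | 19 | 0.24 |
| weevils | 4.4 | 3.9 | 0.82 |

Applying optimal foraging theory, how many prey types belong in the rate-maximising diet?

Profitabilities (E/h, kJ/s): weevils 1.13, beetle larvae 0.579, large caterpillars 0.3. Add prey in this order while the next type's profitability exceeds the intake rate on those already taken.
Rate on top 1: 0.8595. beetle larvae: 0.579 < 0.8595 → exclude; stop.
Optimal diet: weevils — 1 of 3 types.

1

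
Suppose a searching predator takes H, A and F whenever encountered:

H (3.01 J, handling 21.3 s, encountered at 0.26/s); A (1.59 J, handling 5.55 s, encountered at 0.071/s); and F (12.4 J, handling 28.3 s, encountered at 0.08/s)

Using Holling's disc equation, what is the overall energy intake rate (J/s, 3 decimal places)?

R = (0.26×3.01 + 0.071×1.59 + 0.08×12.4) / (1 + 0.26×21.3 + 0.071×5.55 + 0.08×28.3) = 1.887/9.196 = 0.2053 J/s.

0.205 J/s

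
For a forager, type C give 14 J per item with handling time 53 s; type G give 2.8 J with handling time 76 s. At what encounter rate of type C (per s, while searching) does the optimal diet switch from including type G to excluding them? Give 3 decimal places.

Drop type G once their profitability E₂/h₂ falls below the rate achievable on type C alone: E₂/h₂ = λE₁/(1 + λh₁).
Solve for λ: λE₁h₂ = E₂(1 + λh₁) → λ(E₁h₂ − E₂h₁) = E₂ → λ = E₂/(E₁h₂ − E₂h₁).
λ = 2.8/(14×76 − 2.8×53) = 2.8/915.6 = 0.003058 per s.

0.003 per s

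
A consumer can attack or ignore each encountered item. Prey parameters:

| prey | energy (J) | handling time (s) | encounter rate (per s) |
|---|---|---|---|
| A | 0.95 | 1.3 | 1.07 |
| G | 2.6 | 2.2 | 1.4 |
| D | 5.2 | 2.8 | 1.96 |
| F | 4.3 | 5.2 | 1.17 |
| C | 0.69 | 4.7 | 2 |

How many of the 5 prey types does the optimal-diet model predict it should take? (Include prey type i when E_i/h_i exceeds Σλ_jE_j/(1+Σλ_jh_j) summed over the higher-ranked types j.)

1

Rank by E/h (J/s): D 1.86, G 1.18, F 0.827, A 0.731, C 0.147. Include each in turn until the next type's E/h falls below the running intake rate.
Rate on top 1: 1.571. G: 1.18 < 1.571 → exclude; stop.
Optimal diet: D — 1 of 5 types.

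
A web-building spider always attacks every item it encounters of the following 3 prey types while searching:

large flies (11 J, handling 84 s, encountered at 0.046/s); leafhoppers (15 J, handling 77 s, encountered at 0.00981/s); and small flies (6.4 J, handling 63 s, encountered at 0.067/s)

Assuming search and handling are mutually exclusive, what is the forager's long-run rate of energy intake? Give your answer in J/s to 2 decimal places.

0.11 J/s

Energy encountered per unit search time: 0.046×11 + 0.00981×15 + 0.067×6.4 = 1.082 J/s.
Handling time per unit search time: 0.046×84 + 0.00981×77 + 0.067×63 = 8.84.
Rate = 1.082/(1 + 8.84) = 0.11 J/s.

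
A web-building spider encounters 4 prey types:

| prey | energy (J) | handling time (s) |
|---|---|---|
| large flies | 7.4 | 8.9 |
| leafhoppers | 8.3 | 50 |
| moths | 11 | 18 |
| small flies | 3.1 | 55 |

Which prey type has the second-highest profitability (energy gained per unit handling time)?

moths

Profitability E/h (J/s): large flies = 7.4/8.9 = 0.831, leafhoppers = 8.3/50 = 0.166, moths = 11/18 = 0.611, small flies = 3.1/55 = 0.0564.
Ranked: large flies > moths > leafhoppers > small flies.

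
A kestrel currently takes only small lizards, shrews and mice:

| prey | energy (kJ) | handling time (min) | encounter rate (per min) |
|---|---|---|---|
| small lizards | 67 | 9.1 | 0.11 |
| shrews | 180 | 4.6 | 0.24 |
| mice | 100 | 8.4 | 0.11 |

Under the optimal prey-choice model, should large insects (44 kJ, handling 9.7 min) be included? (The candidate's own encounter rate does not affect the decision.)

No

Current rate: (0.11×67 + 0.24×180 + 0.11×100)/(1 + 0.11×9.1 + 0.24×4.6 + 0.11×8.4) = 15.28 kJ/min.
large insects: E/h = 44/9.7 = 4.536 kJ/min.
4.536 < 15.28, so adding large insects would lower the average — exclude it.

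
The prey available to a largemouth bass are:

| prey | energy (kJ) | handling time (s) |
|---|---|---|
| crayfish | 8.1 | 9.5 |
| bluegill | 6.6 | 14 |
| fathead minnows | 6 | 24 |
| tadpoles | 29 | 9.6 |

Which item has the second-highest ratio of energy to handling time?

crayfish

In descending order of E/h:
tadpoles: 29/9.6 = 3.02 kJ/s
crayfish: 8.1/9.5 = 0.853 kJ/s
bluegill: 6.6/14 = 0.471 kJ/s
fathead minnows: 6/24 = 0.25 kJ/s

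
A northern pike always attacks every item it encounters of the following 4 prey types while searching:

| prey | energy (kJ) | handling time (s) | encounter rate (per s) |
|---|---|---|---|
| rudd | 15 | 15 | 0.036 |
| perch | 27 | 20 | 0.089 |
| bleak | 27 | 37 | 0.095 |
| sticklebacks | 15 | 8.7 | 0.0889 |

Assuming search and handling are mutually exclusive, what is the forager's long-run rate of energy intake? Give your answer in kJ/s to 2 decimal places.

R = Σλ_iE_i / (1 + Σλ_ih_i)
Numerator: 0.036×15 + 0.089×27 + 0.095×27 + 0.0889×15 = 6.841
Denominator: 1 + 0.036×15 + 0.089×20 + 0.095×37 + 0.0889×8.7 = 7.608
R = 6.841/7.608 = 0.8992 kJ/s

0.90 kJ/s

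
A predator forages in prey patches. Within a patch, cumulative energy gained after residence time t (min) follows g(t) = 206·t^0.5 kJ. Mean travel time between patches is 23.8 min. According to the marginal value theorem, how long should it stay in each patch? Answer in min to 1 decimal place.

23.8 min

By the marginal value theorem, leave when the instantaneous gain rate g'(t) equals the habitat-wide average g(t)/(T + t).
g'(t) = 0.5·206·t^-0.5. Setting 0.5·206·t^-0.5 = 206·t^0.5/(23.8+t) gives 0.5(23.8+t) = t, so 0.50·t = 0.5×23.8.
t* = 0.5×23.8/0.50 = 23.8 min.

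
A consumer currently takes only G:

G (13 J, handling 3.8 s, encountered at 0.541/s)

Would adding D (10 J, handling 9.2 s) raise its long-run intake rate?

No

On G alone, R = ΣλE/(1+Σλh) = 7.033/3.056 = 2.302 J/s.
D: E/h = 10/9.2 = 1.087 J/s.
1.087 < 2.302, so adding D would lower the average — exclude it.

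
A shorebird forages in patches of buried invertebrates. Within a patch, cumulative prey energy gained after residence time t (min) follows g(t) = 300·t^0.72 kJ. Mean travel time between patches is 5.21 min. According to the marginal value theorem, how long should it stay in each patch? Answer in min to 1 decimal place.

13.4 min

Optimal t* satisfies g'(t*) = g(t*)/(T + t*).
g'(t) = 0.72·300·t^-0.28. Setting 0.72·300·t^-0.28 = 300·t^0.72/(5.21+t) gives 0.72(5.21+t) = t, so 0.28·t = 0.72×5.21.
t* = 0.72×5.21/0.28 = 13.4 min.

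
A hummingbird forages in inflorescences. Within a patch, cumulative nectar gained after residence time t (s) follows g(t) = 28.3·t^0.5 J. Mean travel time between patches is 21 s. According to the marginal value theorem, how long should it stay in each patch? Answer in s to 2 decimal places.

21.00 s

Maximise g(t)/(T+t): set derivative to zero → g'(t)(T+t) = g(t).
g'(t) = 0.5·28.3·t^-0.5. Setting 0.5·28.3·t^-0.5 = 28.3·t^0.5/(21+t) gives 0.5(21+t) = t, so 0.50·t = 0.5×21.
t* = 0.5×21/0.50 = 21 s.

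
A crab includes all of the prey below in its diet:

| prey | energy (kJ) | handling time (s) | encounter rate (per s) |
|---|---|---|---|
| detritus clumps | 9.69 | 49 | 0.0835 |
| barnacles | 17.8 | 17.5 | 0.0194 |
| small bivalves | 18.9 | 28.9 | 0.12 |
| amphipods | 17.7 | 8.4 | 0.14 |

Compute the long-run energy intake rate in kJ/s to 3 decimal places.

0.586 kJ/s

R = Σλ_iE_i / (1 + Σλ_ih_i)
Numerator: 0.0835×9.69 + 0.0194×17.8 + 0.12×18.9 + 0.14×17.7 = 5.9
Denominator: 1 + 0.0835×49 + 0.0194×17.5 + 0.12×28.9 + 0.14×8.4 = 10.07
R = 5.9/10.07 = 0.5857 kJ/s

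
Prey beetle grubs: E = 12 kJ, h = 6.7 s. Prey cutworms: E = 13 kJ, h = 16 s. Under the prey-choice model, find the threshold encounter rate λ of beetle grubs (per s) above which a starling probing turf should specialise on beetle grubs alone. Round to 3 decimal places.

0.124 per s

Drop cutworms once their profitability E₂/h₂ falls below the rate achievable on beetle grubs alone: E₂/h₂ = λE₁/(1 + λh₁).
Solve for λ: λE₁h₂ = E₂(1 + λh₁) → λ(E₁h₂ − E₂h₁) = E₂ → λ = E₂/(E₁h₂ − E₂h₁).
λ = 13/(12×16 − 13×6.7) = 13/104.9 = 0.1239 per s.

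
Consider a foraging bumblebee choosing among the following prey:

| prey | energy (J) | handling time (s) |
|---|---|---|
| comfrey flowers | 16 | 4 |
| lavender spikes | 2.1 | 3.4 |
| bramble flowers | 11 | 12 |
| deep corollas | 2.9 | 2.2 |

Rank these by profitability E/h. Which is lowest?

lavender spikes

In descending order of E/h:
comfrey flowers: 16/4 = 4 J/s
deep corollas: 2.9/2.2 = 1.32 J/s
bramble flowers: 11/12 = 0.917 J/s
lavender spikes: 2.1/3.4 = 0.618 J/s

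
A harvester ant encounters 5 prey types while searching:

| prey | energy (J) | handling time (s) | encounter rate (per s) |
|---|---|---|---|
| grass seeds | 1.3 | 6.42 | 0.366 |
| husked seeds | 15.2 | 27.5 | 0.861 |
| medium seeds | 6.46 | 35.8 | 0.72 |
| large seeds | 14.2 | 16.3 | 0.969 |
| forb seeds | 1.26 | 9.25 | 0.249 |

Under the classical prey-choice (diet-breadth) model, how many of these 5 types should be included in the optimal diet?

E/h in descending order: large seeds 0.871, husked seeds 0.553, grass seeds 0.202, medium seeds 0.18, forb seeds 0.136 J/s. The optimal diet is the largest prefix of this list for which every included type satisfies E_i/h_i > R on the types above it.
Rate on top 1: 0.8193. husked seeds: 0.553 < 0.8193 → exclude; stop.
Optimal diet: large seeds — 1 of 5 types.

1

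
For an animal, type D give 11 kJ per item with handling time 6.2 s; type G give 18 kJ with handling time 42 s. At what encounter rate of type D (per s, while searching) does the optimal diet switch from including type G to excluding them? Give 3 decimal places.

At the threshold, the rate on type D alone equals the profitability of type G: λ·11/(1 + λ·6.2) = 18/42 = 0.4286.
Rearranging, λ(11 − 0.4286×6.2) = 0.4286, so λ = 0.4286/8.343 = 0.05137 per s.

0.051 per s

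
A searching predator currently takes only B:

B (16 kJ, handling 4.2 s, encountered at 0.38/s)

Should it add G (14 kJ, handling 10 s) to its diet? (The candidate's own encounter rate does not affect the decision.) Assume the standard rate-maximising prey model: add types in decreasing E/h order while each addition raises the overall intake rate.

Intake rate on the current diet: R = (0.38×16) / (1 + 0.38×4.2) = 6.08/2.596 = 2.342 kJ/s.
Profitability of G: 14/10 = 1.4 kJ/s.
Since 1.4 < R, time spent handling G is better spent searching.

No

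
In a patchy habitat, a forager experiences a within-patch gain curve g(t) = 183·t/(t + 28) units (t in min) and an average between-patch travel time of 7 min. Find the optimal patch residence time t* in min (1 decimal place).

By the marginal value theorem, leave when the instantaneous gain rate g'(t) equals the habitat-wide average g(t)/(T + t).
g'(t) = 183·28/(t + 28)². Setting 183·28/(t+28)² = 183t/[(t+28)(7+t)] gives 28(7+t) = t(t+28), so t² = 28×7 = 196.
t* = √196 = 14 min.

14.0 min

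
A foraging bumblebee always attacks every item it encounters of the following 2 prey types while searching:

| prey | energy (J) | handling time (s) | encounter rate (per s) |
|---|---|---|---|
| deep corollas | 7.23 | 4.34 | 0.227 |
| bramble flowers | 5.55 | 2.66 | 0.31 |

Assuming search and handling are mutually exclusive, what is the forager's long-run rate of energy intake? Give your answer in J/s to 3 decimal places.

R = Σλ_iE_i / (1 + Σλ_ih_i)
Numerator: 0.227×7.23 + 0.31×5.55 = 3.362
Denominator: 1 + 0.227×4.34 + 0.31×2.66 = 2.81
R = 3.362/2.81 = 1.196 J/s

1.196 J/s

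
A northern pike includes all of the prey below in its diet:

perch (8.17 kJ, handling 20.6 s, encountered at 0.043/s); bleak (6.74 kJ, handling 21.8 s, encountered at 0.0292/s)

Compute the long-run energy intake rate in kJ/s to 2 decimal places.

0.22 kJ/s

Energy encountered per unit search time: 0.043×8.17 + 0.0292×6.74 = 0.5481 kJ/s.
Handling time per unit search time: 0.043×20.6 + 0.0292×21.8 = 1.522.
Rate = 0.5481/(1 + 1.522) = 0.2173 kJ/s.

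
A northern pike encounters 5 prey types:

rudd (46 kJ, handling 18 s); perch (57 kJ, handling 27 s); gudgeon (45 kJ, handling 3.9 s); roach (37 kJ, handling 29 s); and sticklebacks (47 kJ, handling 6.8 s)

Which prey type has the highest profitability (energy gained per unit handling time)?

gudgeon

In descending order of E/h:
gudgeon: 45/3.9 = 11.5 kJ/s
sticklebacks: 47/6.8 = 6.91 kJ/s
rudd: 46/18 = 2.56 kJ/s
perch: 57/27 = 2.11 kJ/s
roach: 37/29 = 1.28 kJ/s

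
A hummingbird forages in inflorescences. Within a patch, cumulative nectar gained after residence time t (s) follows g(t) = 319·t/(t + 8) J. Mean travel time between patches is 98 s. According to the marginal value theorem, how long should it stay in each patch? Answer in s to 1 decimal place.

Optimal t* satisfies g'(t*) = g(t*)/(T + t*).
g'(t) = 319·8/(t + 8)². Setting 319·8/(t+8)² = 319t/[(t+8)(98+t)] gives 8(98+t) = t(t+8), so t² = 8×98 = 784.
t* = √784 = 28 s.

28.0 s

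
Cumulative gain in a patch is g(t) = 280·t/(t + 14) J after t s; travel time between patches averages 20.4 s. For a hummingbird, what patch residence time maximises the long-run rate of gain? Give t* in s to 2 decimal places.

16.90 s

Optimal t* satisfies g'(t*) = g(t*)/(T + t*).
g'(t) = 280·14/(t + 14)². Setting 280·14/(t+14)² = 280t/[(t+14)(20.4+t)] gives 14(20.4+t) = t(t+14), so t² = 14×20.4 = 285.6.
t* = √285.6 = 16.9 s.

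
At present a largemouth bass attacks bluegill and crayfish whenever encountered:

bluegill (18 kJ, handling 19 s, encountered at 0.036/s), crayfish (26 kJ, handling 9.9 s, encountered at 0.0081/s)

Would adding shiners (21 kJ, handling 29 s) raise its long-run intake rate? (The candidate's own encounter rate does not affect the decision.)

Yes

On bluegill and crayfish alone, R = ΣλE/(1+Σλh) = 0.8586/1.764 = 0.4867 kJ/s.
shiners: E/h = 21/29 = 0.7241 kJ/s.
Since 0.7241 > R, including shiners increases the long-run rate.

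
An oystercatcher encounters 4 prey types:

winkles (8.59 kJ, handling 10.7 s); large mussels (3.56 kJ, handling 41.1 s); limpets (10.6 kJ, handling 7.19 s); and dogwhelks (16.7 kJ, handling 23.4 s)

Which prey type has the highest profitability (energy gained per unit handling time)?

limpets

In descending order of E/h:
limpets: 10.6/7.19 = 1.47 kJ/s
winkles: 8.59/10.7 = 0.803 kJ/s
dogwhelks: 16.7/23.4 = 0.714 kJ/s
large mussels: 3.56/41.1 = 0.0866 kJ/s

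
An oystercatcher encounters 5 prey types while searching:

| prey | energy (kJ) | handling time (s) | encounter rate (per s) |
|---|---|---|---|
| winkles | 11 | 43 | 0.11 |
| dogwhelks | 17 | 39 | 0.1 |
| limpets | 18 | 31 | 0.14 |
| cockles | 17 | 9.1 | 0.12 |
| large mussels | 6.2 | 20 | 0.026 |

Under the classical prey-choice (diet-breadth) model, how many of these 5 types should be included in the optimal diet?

1

Rank by E/h (kJ/s): cockles 1.87, limpets 0.581, dogwhelks 0.436, large mussels 0.31, winkles 0.256. Include each in turn until the next type's E/h falls below the running intake rate.
Rate on top 1: 0.9751. limpets: 0.581 < 0.9751 → exclude; stop.
Optimal diet: cockles — 1 of 5 types.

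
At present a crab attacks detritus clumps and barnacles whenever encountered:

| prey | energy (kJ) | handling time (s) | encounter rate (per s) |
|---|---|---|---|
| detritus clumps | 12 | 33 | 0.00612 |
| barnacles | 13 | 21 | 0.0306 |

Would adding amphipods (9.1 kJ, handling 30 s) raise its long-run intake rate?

Intake rate on the current diet: R = (0.00612×12 + 0.0306×13) / (1 + 0.00612×33 + 0.0306×21) = 0.4712/1.845 = 0.2555 kJ/s.
Profitability of amphipods: 9.1/30 = 0.3033 kJ/s.
Since 0.3033 > R, including amphipods increases the long-run rate.

Yes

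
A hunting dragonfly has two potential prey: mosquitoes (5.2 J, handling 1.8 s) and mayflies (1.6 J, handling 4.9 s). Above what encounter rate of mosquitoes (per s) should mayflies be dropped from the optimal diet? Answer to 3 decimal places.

Drop mayflies once their profitability E₂/h₂ falls below the rate achievable on mosquitoes alone: E₂/h₂ = λE₁/(1 + λh₁).
Solve for λ: λE₁h₂ = E₂(1 + λh₁) → λ(E₁h₂ − E₂h₁) = E₂ → λ = E₂/(E₁h₂ − E₂h₁).
λ = 1.6/(5.2×4.9 − 1.6×1.8) = 1.6/22.6 = 0.0708 per s.

0.071 per s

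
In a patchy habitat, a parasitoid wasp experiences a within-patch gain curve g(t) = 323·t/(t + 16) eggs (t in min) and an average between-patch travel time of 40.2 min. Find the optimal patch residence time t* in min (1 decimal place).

25.4 min

By the marginal value theorem, leave when the instantaneous gain rate g'(t) equals the habitat-wide average g(t)/(T + t).
g'(t) = 323·16/(t + 16)². Setting 323·16/(t+16)² = 323t/[(t+16)(40.2+t)] gives 16(40.2+t) = t(t+16), so t² = 16×40.2 = 643.2.
t* = √643.2 = 25.36 min.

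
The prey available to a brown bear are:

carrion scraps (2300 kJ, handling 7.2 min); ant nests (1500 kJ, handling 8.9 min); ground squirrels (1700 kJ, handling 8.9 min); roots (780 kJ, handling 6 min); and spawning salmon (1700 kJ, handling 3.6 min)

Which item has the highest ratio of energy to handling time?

Profitability E/h (kJ/min): carrion scraps = 2300/7.2 = 319, ant nests = 1500/8.9 = 169, ground squirrels = 1700/8.9 = 191, roots = 780/6 = 130, spawning salmon = 1700/3.6 = 472.
Ranked: spawning salmon > carrion scraps > ground squirrels > ant nests > roots.

spawning salmon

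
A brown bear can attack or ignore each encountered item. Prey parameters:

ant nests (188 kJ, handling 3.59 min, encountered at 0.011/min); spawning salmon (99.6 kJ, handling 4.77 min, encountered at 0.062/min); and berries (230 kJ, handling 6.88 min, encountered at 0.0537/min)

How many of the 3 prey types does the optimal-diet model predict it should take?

3

Profitabilities (E/h, kJ/min): ant nests 52.4, berries 33.4, spawning salmon 20.9. Add prey in this order while the next type's profitability exceeds the intake rate on those already taken.
Rate on top 1: 1.989. berries: 33.4 > 1.989 → include.
Rate on top 2: 10.23. spawning salmon: 20.9 > 10.23 → include.
Optimal diet: ant nests, berries, spawning salmon — 3 of 3 types.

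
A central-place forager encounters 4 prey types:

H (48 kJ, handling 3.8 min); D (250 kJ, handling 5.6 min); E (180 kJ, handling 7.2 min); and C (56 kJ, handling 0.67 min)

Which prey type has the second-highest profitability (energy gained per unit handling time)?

D

Profitability E/h (kJ/min): H = 48/3.8 = 12.6, D = 250/5.6 = 44.6, E = 180/7.2 = 25, C = 56/0.67 = 83.6.
Ranked: C > D > E > H.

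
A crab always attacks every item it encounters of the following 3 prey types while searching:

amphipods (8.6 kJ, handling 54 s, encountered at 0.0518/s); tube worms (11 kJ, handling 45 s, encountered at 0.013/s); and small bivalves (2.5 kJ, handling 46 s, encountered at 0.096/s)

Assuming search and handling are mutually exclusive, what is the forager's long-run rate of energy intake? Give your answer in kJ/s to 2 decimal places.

0.09 kJ/s

R = (0.0518×8.6 + 0.013×11 + 0.096×2.5) / (1 + 0.0518×54 + 0.013×45 + 0.096×46) = 0.8285/8.798 = 0.09416 kJ/s.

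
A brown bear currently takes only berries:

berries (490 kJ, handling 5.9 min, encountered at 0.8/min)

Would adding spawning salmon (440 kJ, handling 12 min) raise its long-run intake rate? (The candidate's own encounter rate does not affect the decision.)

Intake rate on the current diet: R = (0.8×490) / (1 + 0.8×5.9) = 392/5.72 = 68.53 kJ/min.
spawning salmon: E/h = 440/12 = 36.67 kJ/min.
36.67 < 68.53, so adding spawning salmon would lower the average — exclude it.

No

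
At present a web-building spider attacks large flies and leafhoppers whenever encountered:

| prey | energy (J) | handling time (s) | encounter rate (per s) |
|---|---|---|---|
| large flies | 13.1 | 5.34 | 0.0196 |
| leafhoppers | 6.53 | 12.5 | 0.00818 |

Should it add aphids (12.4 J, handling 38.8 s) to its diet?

Current rate: (0.0196×13.1 + 0.00818×6.53)/(1 + 0.0196×5.34 + 0.00818×12.5) = 0.257 J/s.
Profitability of aphids: 12.4/38.8 = 0.3196 J/s.
Since 0.3196 > R, including aphids increases the long-run rate.

Yes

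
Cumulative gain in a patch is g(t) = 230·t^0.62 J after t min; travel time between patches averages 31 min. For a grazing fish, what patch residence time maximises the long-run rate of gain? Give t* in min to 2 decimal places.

50.58 min

Maximise g(t)/(T+t): set derivative to zero → g'(t)(T+t) = g(t).
g'(t) = 0.62·230·t^-0.38. Setting 0.62·230·t^-0.38 = 230·t^0.62/(31+t) gives 0.62(31+t) = t, so 0.38·t = 0.62×31.
t* = 0.62×31/0.38 = 50.58 min.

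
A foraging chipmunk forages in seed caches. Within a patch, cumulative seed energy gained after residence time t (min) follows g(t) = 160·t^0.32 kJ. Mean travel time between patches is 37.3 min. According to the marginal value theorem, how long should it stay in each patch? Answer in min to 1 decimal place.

By the marginal value theorem, leave when the instantaneous gain rate g'(t) equals the habitat-wide average g(t)/(T + t).
g'(t) = 0.32·160·t^-0.68. Setting 0.32·160·t^-0.68 = 160·t^0.32/(37.3+t) gives 0.32(37.3+t) = t, so 0.68·t = 0.32×37.3.
t* = 0.32×37.3/0.68 = 17.55 min.

17.6 min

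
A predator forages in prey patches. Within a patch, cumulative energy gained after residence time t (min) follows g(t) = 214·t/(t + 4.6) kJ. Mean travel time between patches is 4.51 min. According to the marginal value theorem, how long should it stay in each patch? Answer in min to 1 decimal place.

4.6 min

Maximise g(t)/(T+t): set derivative to zero → g'(t)(T+t) = g(t).
g'(t) = 214·4.6/(t + 4.6)². Setting 214·4.6/(t+4.6)² = 214t/[(t+4.6)(4.51+t)] gives 4.6(4.51+t) = t(t+4.6), so t² = 4.6×4.51 = 20.75.
t* = √20.75 = 4.555 min.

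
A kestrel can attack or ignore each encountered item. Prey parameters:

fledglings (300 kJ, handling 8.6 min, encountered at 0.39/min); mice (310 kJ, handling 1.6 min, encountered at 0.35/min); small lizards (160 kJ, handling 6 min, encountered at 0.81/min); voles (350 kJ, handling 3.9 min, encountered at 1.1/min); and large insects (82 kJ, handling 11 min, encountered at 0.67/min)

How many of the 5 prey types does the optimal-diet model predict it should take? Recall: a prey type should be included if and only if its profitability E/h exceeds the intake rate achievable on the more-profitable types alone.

Profitabilities (E/h, kJ/min): mice 194, voles 89.7, fledglings 34.9, small lizards 26.7, large insects 7.45. Add prey in this order while the next type's profitability exceeds the intake rate on those already taken.
Rate on top 1: 69.55. voles: 89.7 > 69.55 → include.
Rate on top 2: 84.36. fledglings: 34.9 < 84.36 → exclude; stop.
Optimal diet: mice, voles — 2 of 5 types.

2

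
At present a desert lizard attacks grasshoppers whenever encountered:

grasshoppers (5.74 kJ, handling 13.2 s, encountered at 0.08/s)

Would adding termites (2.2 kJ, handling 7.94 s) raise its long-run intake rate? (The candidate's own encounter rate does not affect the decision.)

Current rate: (0.08×5.74)/(1 + 0.08×13.2) = 0.2233 kJ/s.
Profitability of termites: 2.2/7.94 = 0.2771 kJ/s.
Since 0.2771 > R, including termites increases the long-run rate.

Yes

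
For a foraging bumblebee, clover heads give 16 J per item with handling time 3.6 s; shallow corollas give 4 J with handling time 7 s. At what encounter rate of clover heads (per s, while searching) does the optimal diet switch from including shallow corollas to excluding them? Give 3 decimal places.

0.041 per s

The zero-one rule: include shallow corollas iff E₂/h₂ > λE₁/(1+λh₁). Equality gives the switch point.
λE₁h₂ = E₂ + λE₂h₁ ⇒ λ = E₂/(E₁h₂ − E₂h₁) = 4/(112 − 14.4) = 0.04098 per s.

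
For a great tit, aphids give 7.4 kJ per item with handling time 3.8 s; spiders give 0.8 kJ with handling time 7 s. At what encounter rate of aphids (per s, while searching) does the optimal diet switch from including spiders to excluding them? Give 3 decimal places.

0.016 per s

At the threshold, the rate on aphids alone equals the profitability of spiders: λ·7.4/(1 + λ·3.8) = 0.8/7 = 0.1143.
Rearranging, λ(7.4 − 0.1143×3.8) = 0.1143, so λ = 0.1143/6.966 = 0.01641 per s.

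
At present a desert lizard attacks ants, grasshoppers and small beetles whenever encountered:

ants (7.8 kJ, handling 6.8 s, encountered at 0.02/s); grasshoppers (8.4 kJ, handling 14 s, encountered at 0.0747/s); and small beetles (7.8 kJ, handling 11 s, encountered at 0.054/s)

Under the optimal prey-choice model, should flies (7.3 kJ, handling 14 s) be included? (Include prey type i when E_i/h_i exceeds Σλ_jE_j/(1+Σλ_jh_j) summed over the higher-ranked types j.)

Yes

Current rate: (0.02×7.8 + 0.0747×8.4 + 0.054×7.8)/(1 + 0.02×6.8 + 0.0747×14 + 0.054×11) = 0.434 kJ/s.
Profitability of flies: 7.3/14 = 0.5214 kJ/s.
Since 0.5214 > R, including flies increases the long-run rate.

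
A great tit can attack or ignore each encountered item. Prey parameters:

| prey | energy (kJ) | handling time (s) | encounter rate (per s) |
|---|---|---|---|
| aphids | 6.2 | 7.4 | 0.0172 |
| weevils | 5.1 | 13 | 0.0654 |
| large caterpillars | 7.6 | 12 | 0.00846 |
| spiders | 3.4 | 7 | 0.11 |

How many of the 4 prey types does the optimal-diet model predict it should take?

4

Rank by E/h (kJ/s): aphids 0.838, large caterpillars 0.633, spiders 0.486, weevils 0.392. Include each in turn until the next type's E/h falls below the running intake rate.
Rate on top 1: 0.0946. large caterpillars: 0.633 > 0.0946 → include.
Rate on top 2: 0.1391. spiders: 0.486 > 0.1391 → include.
Rate on top 3: 0.2726. weevils: 0.392 > 0.2726 → include.
Optimal diet: aphids, large caterpillars, spiders, weevils — 4 of 4 types.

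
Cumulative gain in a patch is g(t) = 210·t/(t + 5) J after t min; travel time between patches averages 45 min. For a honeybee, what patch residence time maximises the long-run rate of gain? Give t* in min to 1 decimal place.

15.0 min

Maximise g(t)/(T+t): set derivative to zero → g'(t)(T+t) = g(t).
g'(t) = 210·5/(t + 5)². Setting 210·5/(t+5)² = 210t/[(t+5)(45+t)] gives 5(45+t) = t(t+5), so t² = 5×45 = 225.
t* = √225 = 15 min.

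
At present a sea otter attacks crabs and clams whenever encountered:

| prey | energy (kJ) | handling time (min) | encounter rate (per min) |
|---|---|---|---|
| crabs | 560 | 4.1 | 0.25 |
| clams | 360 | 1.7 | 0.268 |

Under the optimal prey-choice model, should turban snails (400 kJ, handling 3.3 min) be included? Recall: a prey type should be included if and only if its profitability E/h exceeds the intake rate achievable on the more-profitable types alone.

Yes

Intake rate on the current diet: R = (0.25×560 + 0.268×360) / (1 + 0.25×4.1 + 0.268×1.7) = 236.5/2.481 = 95.33 kJ/min.
Profitability of turban snails: 400/3.3 = 121.2 kJ/min.
Since 121.2 > R, including turban snails increases the long-run rate.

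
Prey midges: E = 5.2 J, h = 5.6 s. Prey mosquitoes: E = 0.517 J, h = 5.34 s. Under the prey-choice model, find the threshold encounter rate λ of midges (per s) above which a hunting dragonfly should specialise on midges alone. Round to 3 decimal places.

0.021 per s

Drop mosquitoes once their profitability E₂/h₂ falls below the rate achievable on midges alone: E₂/h₂ = λE₁/(1 + λh₁).
Solve for λ: λE₁h₂ = E₂(1 + λh₁) → λ(E₁h₂ − E₂h₁) = E₂ → λ = E₂/(E₁h₂ − E₂h₁).
λ = 0.517/(5.2×5.34 − 0.517×5.6) = 0.517/24.87 = 0.02079 per s.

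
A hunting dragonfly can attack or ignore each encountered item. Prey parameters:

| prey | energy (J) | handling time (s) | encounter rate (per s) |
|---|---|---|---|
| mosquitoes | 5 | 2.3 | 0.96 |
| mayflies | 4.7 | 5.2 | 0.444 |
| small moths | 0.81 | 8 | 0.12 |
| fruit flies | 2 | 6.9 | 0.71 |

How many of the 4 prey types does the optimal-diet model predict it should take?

E/h in descending order: mosquitoes 2.17, mayflies 0.904, fruit flies 0.29, small moths 0.101 J/s. The optimal diet is the largest prefix of this list for which every included type satisfies E_i/h_i > R on the types above it.
Rate on top 1: 1.496. mayflies: 0.904 < 1.496 → exclude; stop.
Optimal diet: mosquitoes — 1 of 4 types.

1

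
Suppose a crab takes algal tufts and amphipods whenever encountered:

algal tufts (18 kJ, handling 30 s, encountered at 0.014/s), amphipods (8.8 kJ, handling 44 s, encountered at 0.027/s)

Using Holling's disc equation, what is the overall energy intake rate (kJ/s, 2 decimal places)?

0.19 kJ/s

Energy encountered per unit search time: 0.014×18 + 0.027×8.8 = 0.4896 kJ/s.
Handling time per unit search time: 0.014×30 + 0.027×44 = 1.608.
Rate = 0.4896/(1 + 1.608) = 0.1877 kJ/s.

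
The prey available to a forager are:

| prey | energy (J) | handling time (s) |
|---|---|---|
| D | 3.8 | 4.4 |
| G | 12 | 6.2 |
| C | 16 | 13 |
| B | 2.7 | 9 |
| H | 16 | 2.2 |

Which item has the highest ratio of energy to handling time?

H

In descending order of E/h:
H: 16/2.2 = 7.27 J/s
G: 12/6.2 = 1.94 J/s
C: 16/13 = 1.23 J/s
D: 3.8/4.4 = 0.864 J/s
B: 2.7/9 = 0.3 J/s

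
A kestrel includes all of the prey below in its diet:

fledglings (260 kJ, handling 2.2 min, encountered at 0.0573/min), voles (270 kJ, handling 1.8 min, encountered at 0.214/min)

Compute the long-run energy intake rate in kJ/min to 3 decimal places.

48.091 kJ/min

R = Σλ_iE_i / (1 + Σλ_ih_i)
Numerator: 0.0573×260 + 0.214×270 = 72.68
Denominator: 1 + 0.0573×2.2 + 0.214×1.8 = 1.511
R = 72.68/1.511 = 48.09 kJ/min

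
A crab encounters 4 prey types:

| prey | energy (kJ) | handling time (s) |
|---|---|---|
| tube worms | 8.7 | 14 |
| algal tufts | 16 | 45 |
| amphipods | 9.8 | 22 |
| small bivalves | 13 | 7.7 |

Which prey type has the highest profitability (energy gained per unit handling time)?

small bivalves

Profitability E/h (kJ/s): tube worms = 8.7/14 = 0.621, algal tufts = 16/45 = 0.356, amphipods = 9.8/22 = 0.445, small bivalves = 13/7.7 = 1.69.
Ranked: small bivalves > tube worms > amphipods > algal tufts.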